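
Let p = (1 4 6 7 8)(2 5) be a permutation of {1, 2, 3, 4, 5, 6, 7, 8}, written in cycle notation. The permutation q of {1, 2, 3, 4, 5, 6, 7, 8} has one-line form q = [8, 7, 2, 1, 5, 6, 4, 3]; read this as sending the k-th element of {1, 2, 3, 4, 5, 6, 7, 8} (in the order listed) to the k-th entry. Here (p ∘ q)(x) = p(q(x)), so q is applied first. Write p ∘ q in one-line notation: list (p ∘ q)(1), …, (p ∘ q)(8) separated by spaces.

For each element, apply q then p: 1 → 8 → 1; 2 → 7 → 8; 3 → 2 → 5; 4 → 1 → 4; 5 → 5 → 2; 6 → 6 → 7; 7 → 4 → 6; 8 → 3 → 3.
So p ∘ q in one-line form is 1 8 5 4 2 7 6 3.

1 8 5 4 2 7 6 3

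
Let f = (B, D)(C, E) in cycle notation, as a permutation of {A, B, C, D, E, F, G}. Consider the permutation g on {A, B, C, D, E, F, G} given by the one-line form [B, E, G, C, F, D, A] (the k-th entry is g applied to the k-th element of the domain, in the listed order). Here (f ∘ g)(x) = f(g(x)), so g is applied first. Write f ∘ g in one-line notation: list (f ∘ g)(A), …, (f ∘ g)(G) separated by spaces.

D C G E F B A

(f ∘ g)(x) = f(g(x)). Computing each image: f(g(A)) = f(B) = D, f(g(B)) = f(E) = C, f(g(C)) = f(G) = G, f(g(D)) = f(C) = E, f(g(E)) = f(F) = F, f(g(F)) = f(D) = B, f(g(G)) = f(A) = A.
Hence f ∘ g = [D C G E F B A].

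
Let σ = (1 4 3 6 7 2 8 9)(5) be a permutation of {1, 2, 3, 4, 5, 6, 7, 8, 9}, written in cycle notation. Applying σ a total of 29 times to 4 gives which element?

4 lies in the 8-cycle (1 4 3 6 7 2 8 9).
Since the cycle has length 8, σ^29 acts on it the same as σ^5 (29 mod 8 = 5).
Advancing 5 steps from 4: 4 → 3 → 6 → 7 → 2 → 8.

8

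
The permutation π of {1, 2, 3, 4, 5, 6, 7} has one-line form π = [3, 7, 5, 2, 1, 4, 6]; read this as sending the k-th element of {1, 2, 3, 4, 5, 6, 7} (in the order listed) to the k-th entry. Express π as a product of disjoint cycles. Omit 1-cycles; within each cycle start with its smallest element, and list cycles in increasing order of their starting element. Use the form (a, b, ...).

Iterating π from 1 gives 1 → 3 → 5 → 1; that is the 3-cycle (1, 3, 5).
Repeating from the next unused element and collecting all non-trivial cycles gives (1, 3, 5)(2, 7, 6, 4).

(1, 3, 5)(2, 7, 6, 4)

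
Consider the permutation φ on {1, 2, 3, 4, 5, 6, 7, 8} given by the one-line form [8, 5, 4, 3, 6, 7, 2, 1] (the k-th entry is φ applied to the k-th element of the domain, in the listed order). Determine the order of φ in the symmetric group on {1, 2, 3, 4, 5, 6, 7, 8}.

4

Writing φ as disjoint cycles, the cycle lengths are 4, 2, 2.
Since disjoint cycles commute, ord(φ) = lcm(4, 2, 2) = 4.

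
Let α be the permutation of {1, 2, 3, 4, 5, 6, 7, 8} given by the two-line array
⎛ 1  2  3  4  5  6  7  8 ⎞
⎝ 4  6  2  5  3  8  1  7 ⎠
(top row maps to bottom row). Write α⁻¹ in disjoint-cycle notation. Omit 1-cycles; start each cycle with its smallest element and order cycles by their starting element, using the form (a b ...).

(1 7 8 6 2 3 5 4)

First write α in disjoint cycles: (1 4 5 3 2 6 8 7).
Reversing each cycle (and rotating so the smallest element leads) gives α⁻¹ = (1 7 8 6 2 3 5 4).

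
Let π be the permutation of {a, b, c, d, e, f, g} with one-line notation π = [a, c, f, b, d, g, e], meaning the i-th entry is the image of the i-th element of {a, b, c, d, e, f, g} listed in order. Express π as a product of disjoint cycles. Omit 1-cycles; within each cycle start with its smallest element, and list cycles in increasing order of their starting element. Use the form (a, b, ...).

(b, c, f, g, e, d)

Start at b and follow images: b → c → f → g → e → d → b, giving the cycle (b, c, f, g, e, d).
Continuing from each remaining unvisited element yields (b, c, f, g, e, d).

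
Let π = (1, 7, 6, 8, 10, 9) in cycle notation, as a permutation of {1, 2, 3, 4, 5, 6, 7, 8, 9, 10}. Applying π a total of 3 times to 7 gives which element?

10

7 lies in the 6-cycle (1, 7, 6, 8, 10, 9).
Stepping 3 places around the cycle: 7 → 6 → 8 → 10.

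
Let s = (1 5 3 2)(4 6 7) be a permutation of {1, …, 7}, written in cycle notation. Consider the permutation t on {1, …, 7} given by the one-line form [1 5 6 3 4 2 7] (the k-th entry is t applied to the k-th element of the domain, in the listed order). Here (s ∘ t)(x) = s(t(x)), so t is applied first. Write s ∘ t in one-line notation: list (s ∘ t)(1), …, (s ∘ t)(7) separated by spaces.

Chase each element through t then s: 1 → 1 → 5; 2 → 5 → 3; 3 → 6 → 7; 4 → 3 → 2; 5 → 4 → 6; 6 → 2 → 1; 7 → 7 → 4.
So s ∘ t in one-line form is 5 3 7 2 6 1 4.

5 3 7 2 6 1 4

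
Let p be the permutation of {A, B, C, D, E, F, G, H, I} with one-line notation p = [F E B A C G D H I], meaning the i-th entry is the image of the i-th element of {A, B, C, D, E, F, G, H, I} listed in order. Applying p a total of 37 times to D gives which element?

A

Tracing D → A → … returns to D after 4 steps, so D lies in a 4-cycle (A F G D).
Powers repeat with period 4 on this cycle, and 37 mod 4 = 1, so p^37(D) = p^1(D).
Stepping 1 place around the cycle: D → A.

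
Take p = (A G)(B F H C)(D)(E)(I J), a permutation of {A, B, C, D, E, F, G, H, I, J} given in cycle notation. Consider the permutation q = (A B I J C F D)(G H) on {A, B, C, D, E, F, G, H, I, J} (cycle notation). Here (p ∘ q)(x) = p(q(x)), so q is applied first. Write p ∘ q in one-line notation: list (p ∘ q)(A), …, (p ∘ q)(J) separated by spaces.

F J H G E D C A I B

For each element, apply q then p: A → B → F; B → I → J; C → F → H; D → A → G; E → E → E; F → D → D; G → H → C; H → G → A; I → J → I; J → C → B.
Collecting the images, p ∘ q = [F J H G E D C A I B].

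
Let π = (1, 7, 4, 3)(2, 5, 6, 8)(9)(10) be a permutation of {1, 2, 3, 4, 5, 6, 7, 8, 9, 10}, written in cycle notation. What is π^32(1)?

1 lies in the 4-cycle (1, 7, 4, 3).
Since the cycle has length 4, π^32 acts on it the same as π^0 (32 mod 4 = 0).
So π^32(1) = 1.

1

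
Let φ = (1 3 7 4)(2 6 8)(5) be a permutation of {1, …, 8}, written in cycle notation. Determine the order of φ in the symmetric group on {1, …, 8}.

12

The cycle type of φ is (4, 3, 1).
Since disjoint cycles commute, ord(φ) = lcm(4, 3) = 12.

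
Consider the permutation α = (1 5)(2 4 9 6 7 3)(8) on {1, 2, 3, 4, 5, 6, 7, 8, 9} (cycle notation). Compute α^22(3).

3 lies in the 6-cycle (2 4 9 6 7 3).
On a 6-cycle, α^6 is the identity, so α^22 = α^4 there (22 ≡ 4 mod 6).
Advancing 4 steps from 3: 3 → 2 → 4 → 9 → 6.

6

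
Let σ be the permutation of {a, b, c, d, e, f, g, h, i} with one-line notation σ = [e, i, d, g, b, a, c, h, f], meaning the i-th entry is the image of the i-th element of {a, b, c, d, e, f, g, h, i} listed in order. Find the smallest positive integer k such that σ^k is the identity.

15

Writing σ as disjoint cycles, the cycle lengths are 5, 3, 1.
The order is lcm(5, 3) = 15.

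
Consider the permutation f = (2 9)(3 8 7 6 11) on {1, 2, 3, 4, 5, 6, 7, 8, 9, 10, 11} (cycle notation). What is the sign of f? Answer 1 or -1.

-1

The cycle lengths are 5, 2, 1, 1, 1, 1.
A cycle of length ℓ contributes ℓ−1 transpositions, so f is a product of 4 + 1 = 5 transpositions — odd.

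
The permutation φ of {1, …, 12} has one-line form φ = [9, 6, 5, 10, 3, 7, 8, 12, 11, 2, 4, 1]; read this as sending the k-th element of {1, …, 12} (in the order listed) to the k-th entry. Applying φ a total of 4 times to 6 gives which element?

1

Tracing 6 → 7 → … returns to 6 after 10 steps, so 6 lies in a 10-cycle (1, 9, 11, 4, 10, 2, 6, 7, 8, 12).
Stepping 4 places around the cycle: 6 → 7 → 8 → 12 → 1.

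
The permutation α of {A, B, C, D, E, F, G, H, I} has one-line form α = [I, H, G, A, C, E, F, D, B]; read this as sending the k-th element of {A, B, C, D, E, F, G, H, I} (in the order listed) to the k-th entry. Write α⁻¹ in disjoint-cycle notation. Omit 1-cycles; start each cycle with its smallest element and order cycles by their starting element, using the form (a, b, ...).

(A, D, H, B, I)(C, E, F, G)

First write α in disjoint cycles: (A, I, B, H, D)(C, G, F, E).
The inverse reverses every cycle; in canonical form, α⁻¹ = (A, D, H, B, I)(C, E, F, G).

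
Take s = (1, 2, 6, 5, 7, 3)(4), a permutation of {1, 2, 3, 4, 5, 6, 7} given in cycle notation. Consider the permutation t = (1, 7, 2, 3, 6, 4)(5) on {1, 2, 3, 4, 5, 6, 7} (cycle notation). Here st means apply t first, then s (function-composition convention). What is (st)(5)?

7

First apply t: t(5) = 5, then s(5) = 7. Thus (st)(5) = 7.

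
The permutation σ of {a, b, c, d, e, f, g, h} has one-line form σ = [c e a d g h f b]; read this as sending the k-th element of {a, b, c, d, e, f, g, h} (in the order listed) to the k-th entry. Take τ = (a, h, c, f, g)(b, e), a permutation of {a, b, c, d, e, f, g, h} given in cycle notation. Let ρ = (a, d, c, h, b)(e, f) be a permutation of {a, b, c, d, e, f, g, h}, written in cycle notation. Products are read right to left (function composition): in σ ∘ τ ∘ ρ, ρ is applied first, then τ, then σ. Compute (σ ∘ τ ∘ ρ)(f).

e

Apply the permutations in order: ρ(f) = e, then τ(e) = b, then σ(b) = e. So (σ ∘ τ ∘ ρ)(f) = e.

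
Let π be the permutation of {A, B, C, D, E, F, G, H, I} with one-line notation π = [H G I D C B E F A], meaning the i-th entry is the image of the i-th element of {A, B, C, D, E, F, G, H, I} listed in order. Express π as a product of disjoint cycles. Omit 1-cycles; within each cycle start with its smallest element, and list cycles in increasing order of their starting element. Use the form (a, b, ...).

(A, H, F, B, G, E, C, I)

Iterating π from A gives A → H → F → B → G → E → C → I → A; that is the 8-cycle (A, H, F, B, G, E, C, I).
Continuing from each remaining unvisited element yields (A, H, F, B, G, E, C, I).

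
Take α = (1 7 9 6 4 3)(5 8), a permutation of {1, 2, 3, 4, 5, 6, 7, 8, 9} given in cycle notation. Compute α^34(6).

7

6 lies in the 6-cycle (1 7 9 6 4 3).
Since the cycle has length 6, α^34 acts on it the same as α^4 (34 mod 6 = 4).
Advancing 4 steps from 6: 6 → 4 → 3 → 1 → 7.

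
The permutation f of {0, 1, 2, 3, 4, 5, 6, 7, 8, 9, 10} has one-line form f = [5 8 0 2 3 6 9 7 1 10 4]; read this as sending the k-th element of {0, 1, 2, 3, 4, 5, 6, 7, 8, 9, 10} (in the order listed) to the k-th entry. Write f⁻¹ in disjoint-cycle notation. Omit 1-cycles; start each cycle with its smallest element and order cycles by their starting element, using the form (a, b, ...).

(0, 2, 3, 4, 10, 9, 6, 5)(1, 8)

First write f in disjoint cycles: (0, 5, 6, 9, 10, 4, 3, 2)(1, 8).
The inverse reverses every cycle; in canonical form, f⁻¹ = (0, 2, 3, 4, 10, 9, 6, 5)(1, 8).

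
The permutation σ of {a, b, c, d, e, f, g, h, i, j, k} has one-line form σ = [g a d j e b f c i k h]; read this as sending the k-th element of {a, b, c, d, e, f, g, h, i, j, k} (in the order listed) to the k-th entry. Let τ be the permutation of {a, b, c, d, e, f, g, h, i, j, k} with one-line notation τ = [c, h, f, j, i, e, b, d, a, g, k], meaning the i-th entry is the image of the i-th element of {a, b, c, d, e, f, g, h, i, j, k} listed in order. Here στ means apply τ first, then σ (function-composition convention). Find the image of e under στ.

τ(e) = i, then σ(i) = i; composing gives (στ)(e) = i.

i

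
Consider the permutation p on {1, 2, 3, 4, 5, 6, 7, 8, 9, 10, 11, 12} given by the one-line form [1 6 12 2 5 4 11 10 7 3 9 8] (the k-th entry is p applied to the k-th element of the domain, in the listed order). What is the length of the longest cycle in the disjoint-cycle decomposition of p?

4

Decomposing into disjoint cycles gives (2 6 4)(3 12 8 10)(7 11 9); the longest has length 4.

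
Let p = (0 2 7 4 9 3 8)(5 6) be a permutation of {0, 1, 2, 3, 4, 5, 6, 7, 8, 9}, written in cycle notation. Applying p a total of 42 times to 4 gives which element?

4 lies in the 7-cycle (0 2 7 4 9 3 8).
Powers repeat with period 7 on this cycle, and 42 mod 7 = 0, so p^42(4) = p^0(4).
So p^42(4) = 4.

4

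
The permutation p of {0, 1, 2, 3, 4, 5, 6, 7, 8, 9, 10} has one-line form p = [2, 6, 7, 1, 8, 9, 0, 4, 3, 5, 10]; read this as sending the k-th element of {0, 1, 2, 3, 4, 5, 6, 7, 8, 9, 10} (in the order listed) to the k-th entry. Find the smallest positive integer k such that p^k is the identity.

8

Writing p as disjoint cycles, the cycle lengths are 8, 2, 1.
Since disjoint cycles commute, ord(p) = lcm(8, 2) = 8.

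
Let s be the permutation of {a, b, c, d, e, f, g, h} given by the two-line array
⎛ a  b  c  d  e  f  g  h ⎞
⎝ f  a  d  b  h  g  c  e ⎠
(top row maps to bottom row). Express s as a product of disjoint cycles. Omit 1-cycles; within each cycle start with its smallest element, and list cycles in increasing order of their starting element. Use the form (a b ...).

From a: a → f → g → c → d → b → a, closing the cycle (a f g c d b).
Repeating from the next unused element and collecting all non-trivial cycles gives (a f g c d b)(e h).

(a f g c d b)(e h)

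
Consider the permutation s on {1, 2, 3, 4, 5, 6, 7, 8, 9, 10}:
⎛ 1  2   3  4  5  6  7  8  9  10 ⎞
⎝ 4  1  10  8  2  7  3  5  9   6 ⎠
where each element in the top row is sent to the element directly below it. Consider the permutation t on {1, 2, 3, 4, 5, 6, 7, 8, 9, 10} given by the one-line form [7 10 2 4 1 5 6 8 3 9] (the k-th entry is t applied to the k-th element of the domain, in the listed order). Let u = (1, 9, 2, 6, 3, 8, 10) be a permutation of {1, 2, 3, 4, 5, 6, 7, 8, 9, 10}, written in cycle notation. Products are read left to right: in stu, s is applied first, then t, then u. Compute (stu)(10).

Apply the permutations in order: s(10) = 6, then t(6) = 5, then u(5) = 5. So (stu)(10) = 5.

5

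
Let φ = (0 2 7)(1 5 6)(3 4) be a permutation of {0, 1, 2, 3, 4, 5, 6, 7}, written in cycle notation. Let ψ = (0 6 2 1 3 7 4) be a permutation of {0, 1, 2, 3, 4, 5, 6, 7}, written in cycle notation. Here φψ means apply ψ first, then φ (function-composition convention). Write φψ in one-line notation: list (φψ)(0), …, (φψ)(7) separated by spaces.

Chase each element through ψ then φ: 0 → 6 → 1; 1 → 3 → 4; 2 → 1 → 5; 3 → 7 → 0; 4 → 0 → 2; 5 → 5 → 6; 6 → 2 → 7; 7 → 4 → 3.
Collecting the images, φψ = [1 4 5 0 2 6 7 3].

1 4 5 0 2 6 7 3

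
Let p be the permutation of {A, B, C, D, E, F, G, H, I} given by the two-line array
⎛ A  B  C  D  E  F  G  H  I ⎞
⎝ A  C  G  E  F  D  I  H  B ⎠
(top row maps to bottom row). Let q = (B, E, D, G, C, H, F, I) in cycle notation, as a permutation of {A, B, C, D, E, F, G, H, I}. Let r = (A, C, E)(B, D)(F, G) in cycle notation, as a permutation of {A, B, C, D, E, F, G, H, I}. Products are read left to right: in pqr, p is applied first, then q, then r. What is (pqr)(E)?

I

(pqr)(E) = r(q(p(E))). p(E) = F, then q(F) = I, then r(I) = I, so the result is I.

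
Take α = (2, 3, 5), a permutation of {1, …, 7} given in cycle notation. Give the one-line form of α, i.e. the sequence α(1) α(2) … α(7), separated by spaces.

Each element maps to the next entry in its cycle (wrapping to the front): 1→1, 2→3, 3→5, 4→4, 5→2, 6→6, 7→7.
So the one-line form is 1 3 5 4 2 6 7.

1 3 5 4 2 6 7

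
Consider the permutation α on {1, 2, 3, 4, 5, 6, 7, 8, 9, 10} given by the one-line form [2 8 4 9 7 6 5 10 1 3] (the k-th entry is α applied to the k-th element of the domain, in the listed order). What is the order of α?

Writing α as disjoint cycles, the cycle lengths are 7, 2, 1.
The order is lcm(7, 2) = 14.

14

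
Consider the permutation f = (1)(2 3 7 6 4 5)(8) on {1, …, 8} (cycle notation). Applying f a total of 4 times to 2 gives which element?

4

2 lies in the 6-cycle (2 3 7 6 4 5).
Stepping 4 places around the cycle: 2 → 3 → 7 → 6 → 4.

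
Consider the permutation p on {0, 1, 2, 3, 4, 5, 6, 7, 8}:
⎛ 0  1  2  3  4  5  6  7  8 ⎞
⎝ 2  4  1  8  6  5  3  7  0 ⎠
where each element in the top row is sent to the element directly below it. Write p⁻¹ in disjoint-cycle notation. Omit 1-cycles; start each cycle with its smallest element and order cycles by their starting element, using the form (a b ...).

First write p in disjoint cycles: (0 2 1 4 6 3 8).
The inverse reverses every cycle; in canonical form, p⁻¹ = (0 8 3 6 4 1 2).

(0 8 3 6 4 1 2)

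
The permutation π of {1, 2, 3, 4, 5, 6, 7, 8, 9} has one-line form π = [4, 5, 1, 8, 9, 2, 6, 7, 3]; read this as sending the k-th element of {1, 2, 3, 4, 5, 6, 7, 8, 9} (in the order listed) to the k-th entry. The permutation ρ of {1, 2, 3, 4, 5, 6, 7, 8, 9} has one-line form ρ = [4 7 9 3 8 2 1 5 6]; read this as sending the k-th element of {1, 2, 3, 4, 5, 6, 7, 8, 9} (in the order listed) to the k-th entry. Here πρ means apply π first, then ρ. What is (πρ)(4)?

5

First apply π: π(4) = 8, then ρ(8) = 5. Thus (πρ)(4) = 5.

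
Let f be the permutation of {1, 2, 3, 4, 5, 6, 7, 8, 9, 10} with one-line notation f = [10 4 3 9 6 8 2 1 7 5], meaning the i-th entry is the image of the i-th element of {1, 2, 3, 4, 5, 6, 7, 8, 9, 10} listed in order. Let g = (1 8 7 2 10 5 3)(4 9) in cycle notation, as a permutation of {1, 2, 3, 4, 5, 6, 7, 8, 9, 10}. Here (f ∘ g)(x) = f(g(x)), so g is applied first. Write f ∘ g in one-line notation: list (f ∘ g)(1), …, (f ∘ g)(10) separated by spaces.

1 5 10 7 3 8 4 2 9 6

(f ∘ g)(x) = f(g(x)). Computing each image: f(g(1)) = f(8) = 1, f(g(2)) = f(10) = 5, f(g(3)) = f(1) = 10, f(g(4)) = f(9) = 7, f(g(5)) = f(3) = 3, f(g(6)) = f(6) = 8, f(g(7)) = f(2) = 4, f(g(8)) = f(7) = 2, f(g(9)) = f(4) = 9, f(g(10)) = f(5) = 6.
Hence f ∘ g = [1 5 10 7 3 8 4 2 9 6].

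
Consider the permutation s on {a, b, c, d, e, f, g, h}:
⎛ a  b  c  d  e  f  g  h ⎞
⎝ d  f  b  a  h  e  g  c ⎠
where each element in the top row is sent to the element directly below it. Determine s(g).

g

The entry below g in the array is g, so s(g) = g.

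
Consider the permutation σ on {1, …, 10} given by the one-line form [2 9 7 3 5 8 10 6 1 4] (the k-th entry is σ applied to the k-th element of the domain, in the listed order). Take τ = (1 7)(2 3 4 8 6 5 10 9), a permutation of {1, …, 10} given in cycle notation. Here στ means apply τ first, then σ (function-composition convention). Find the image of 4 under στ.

First apply τ: τ(4) = 8, then σ(8) = 6. Thus (στ)(4) = 6.

6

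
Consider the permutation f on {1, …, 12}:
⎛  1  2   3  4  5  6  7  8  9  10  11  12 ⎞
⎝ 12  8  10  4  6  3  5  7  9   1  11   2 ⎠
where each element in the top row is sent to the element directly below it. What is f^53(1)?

10

Tracing 1 → 12 → … returns to 1 after 9 steps, so 1 lies in a 9-cycle (1 12 2 8 7 5 6 3 10).
Since the cycle has length 9, f^53 acts on it the same as f^8 (53 mod 9 = 8).
Stepping 8 places around the cycle: 1 → 12 → 2 → 8 → 7 → 5 → 6 → 3 → 10.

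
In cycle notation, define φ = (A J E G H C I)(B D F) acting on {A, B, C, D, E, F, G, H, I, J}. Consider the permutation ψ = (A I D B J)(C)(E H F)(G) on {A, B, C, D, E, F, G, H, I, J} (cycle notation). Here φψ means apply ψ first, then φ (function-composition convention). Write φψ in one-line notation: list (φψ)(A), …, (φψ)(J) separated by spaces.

(φψ)(x) = φ(ψ(x)). Computing each image: φ(ψ(A)) = φ(I) = A, φ(ψ(B)) = φ(J) = E, φ(ψ(C)) = φ(C) = I, φ(ψ(D)) = φ(B) = D, φ(ψ(E)) = φ(H) = C, φ(ψ(F)) = φ(E) = G, φ(ψ(G)) = φ(G) = H, φ(ψ(H)) = φ(F) = B, φ(ψ(I)) = φ(D) = F, φ(ψ(J)) = φ(A) = J.
Hence φψ = [A E I D C G H B F J].

A E I D C G H B F J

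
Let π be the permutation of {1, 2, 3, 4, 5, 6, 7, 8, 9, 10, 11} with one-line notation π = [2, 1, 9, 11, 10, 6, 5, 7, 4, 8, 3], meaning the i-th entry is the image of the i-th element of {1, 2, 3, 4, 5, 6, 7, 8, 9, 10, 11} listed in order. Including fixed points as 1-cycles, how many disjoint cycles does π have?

The cycle decomposition is (1, 2)(3, 9, 4, 11)(5, 10, 8, 7)(6), which has 4 cycles (counting 1-cycles).

4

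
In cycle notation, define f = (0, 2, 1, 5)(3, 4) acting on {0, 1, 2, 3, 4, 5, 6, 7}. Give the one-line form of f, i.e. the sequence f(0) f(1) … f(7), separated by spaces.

2 5 1 4 3 0 6 7

Each element maps to the next entry in its cycle (wrapping to the front): 0↦2, 1↦5, 2↦1, 3↦4, 4↦3, 5↦0, 6↦6, 7↦7.
So the one-line form is 2 5 1 4 3 0 6 7.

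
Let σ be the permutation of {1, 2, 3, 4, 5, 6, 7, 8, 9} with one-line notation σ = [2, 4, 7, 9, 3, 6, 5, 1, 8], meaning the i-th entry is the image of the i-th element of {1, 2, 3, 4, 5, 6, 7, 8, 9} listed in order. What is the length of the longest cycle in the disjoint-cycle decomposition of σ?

5

Decomposing into disjoint cycles gives (1 2 4 9 8)(3 7 5); the longest has length 5.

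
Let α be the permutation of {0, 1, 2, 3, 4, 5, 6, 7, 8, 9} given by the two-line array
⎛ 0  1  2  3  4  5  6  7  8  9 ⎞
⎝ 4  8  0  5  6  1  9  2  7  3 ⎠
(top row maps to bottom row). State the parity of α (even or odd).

odd

In disjoint-cycle form the cycle lengths are 10.
A cycle of length ℓ contributes ℓ−1 transpositions, so α is a product of 9 transpositions — odd.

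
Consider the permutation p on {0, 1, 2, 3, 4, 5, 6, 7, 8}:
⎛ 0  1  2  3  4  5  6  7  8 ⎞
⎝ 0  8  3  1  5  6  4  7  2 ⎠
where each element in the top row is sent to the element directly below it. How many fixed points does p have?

2

The fixed points (elements with p(x) = x) are {0, 7}, so there are 2.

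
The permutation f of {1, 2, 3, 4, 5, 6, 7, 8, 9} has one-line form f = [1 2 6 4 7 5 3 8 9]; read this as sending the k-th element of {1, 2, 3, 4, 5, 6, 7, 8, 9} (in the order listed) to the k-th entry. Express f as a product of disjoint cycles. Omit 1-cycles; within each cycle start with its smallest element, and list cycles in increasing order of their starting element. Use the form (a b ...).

(3 6 5 7)

From 3: 3 → 6 → 5 → 7 → 3, closing the cycle (3 6 5 7).
Repeating from the next unused element and collecting all non-trivial cycles gives (3 6 5 7).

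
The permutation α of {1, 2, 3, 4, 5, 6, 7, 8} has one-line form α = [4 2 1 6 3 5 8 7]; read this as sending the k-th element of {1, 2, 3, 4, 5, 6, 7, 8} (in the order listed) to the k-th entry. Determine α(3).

3 is element number 3 of the domain, and entry number 3 of the one-line form is 1, so α(3) = 1.

1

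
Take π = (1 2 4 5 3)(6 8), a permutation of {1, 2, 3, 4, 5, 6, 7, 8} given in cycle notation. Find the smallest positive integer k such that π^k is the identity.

The disjoint cycles have lengths 5, 2, 1.
The order of π is the least common multiple of its cycle lengths: lcm(5, 2) = 10.

10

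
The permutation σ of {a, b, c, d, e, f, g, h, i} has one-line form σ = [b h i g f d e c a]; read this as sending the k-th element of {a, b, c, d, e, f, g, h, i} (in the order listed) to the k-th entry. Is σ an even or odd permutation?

In disjoint-cycle form the cycle lengths are 5, 4.
A cycle is odd iff its length is even; σ has 1 even-length cycle, so sgn(σ) = (−1)^1 and σ is odd.

odd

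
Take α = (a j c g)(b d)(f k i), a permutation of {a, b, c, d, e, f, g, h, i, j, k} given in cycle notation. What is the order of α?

The cycle type of α is (4, 3, 2, 1, 1).
The order is lcm(4, 3, 2) = 12.

12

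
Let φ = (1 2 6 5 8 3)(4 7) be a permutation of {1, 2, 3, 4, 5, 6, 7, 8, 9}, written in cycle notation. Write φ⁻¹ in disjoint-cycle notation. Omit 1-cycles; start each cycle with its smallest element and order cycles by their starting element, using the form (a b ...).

Inverting a permutation written in cycle notation just reverses the order within every cycle.
Reversing each cycle of φ and rotating so the smallest element leads gives (1 3 8 5 6 2)(4 7).

(1 3 8 5 6 2)(4 7)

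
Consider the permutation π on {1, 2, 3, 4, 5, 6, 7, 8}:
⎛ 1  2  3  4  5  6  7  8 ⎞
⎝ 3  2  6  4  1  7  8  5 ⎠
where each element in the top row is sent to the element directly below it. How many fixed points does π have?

The fixed points (elements with π(x) = x) are {2, 4}, so there are 2.

2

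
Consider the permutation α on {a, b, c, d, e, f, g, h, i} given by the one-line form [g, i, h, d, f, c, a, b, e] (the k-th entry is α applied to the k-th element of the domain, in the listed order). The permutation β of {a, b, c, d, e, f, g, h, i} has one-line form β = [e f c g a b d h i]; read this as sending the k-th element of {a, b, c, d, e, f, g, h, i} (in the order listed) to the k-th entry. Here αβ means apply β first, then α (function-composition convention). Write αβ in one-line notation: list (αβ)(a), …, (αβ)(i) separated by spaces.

f c h a g i d b e

For each element, apply β then α: a → e → f; b → f → c; c → c → h; d → g → a; e → a → g; f → b → i; g → d → d; h → h → b; i → i → e.
So αβ in one-line form is f c h a g i d b e.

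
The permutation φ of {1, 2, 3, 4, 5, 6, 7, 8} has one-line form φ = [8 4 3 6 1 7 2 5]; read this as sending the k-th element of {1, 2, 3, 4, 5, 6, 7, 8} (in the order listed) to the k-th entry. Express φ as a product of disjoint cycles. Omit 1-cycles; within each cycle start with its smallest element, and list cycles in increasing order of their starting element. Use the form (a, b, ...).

Start at 1 and follow images: 1 → 8 → 5 → 1, giving the cycle (1, 8, 5).
Repeating from the next unused element and collecting all non-trivial cycles gives (1, 8, 5)(2, 4, 6, 7).

(1, 8, 5)(2, 4, 6, 7)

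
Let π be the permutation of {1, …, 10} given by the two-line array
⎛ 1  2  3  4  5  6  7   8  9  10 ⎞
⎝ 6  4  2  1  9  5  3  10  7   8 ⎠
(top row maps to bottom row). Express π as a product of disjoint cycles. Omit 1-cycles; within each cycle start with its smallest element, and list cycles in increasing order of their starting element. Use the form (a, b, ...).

(1, 6, 5, 9, 7, 3, 2, 4)(8, 10)

Start at 1 and follow images: 1 → 6 → 5 → 9 → 7 → 3 → 2 → 4 → 1, giving the cycle (1, 6, 5, 9, 7, 3, 2, 4).
Continuing from each remaining unvisited element yields (1, 6, 5, 9, 7, 3, 2, 4)(8, 10).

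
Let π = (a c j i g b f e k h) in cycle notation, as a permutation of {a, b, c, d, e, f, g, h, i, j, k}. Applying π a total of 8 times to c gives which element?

c lies in the 10-cycle (a c j i g b f e k h).
Stepping 8 places around the cycle: c → j → i → g → b → f → e → k → h.

h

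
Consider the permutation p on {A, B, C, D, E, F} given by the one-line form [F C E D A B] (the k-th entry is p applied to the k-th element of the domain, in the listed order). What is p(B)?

C

B is element number 2 of the domain, and entry number 2 of the one-line form is C, so p(B) = C.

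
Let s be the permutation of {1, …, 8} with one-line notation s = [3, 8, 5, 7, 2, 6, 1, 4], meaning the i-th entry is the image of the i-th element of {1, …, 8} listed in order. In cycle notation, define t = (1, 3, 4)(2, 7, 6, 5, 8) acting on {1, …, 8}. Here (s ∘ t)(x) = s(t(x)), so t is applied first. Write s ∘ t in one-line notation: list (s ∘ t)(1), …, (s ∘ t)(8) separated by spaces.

5 1 7 3 4 2 6 8

For each element, apply t then s: 1 → 3 → 5; 2 → 7 → 1; 3 → 4 → 7; 4 → 1 → 3; 5 → 8 → 4; 6 → 5 → 2; 7 → 6 → 6; 8 → 2 → 8.
So s ∘ t in one-line form is 5 1 7 3 4 2 6 8.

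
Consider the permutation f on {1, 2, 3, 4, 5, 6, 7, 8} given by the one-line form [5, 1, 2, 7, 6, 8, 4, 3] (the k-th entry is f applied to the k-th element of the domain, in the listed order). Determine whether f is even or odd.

In disjoint-cycle form the cycle lengths are 6, 2.
A cycle is odd iff its length is even; f has 2 even-length cycles, so sgn(f) = (−1)^2 and f is even.

even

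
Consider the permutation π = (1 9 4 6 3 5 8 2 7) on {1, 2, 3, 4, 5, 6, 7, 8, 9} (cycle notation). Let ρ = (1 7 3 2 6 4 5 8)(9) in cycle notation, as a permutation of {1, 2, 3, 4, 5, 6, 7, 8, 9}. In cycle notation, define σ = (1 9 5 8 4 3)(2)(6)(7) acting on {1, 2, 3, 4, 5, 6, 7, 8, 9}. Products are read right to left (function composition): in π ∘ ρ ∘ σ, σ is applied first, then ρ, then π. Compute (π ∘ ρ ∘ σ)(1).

4

Apply the permutations in order: σ(1) = 9, then ρ(9) = 9, then π(9) = 4. So (π ∘ ρ ∘ σ)(1) = 4.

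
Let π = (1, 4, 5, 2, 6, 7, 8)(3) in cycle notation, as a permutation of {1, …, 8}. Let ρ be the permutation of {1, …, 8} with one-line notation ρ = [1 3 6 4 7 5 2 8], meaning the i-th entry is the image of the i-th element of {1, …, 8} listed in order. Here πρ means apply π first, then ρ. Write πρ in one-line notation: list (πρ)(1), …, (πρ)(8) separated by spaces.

4 5 6 7 3 2 8 1

For each element, apply π then ρ: 1 → 4 → 4; 2 → 6 → 5; 3 → 3 → 6; 4 → 5 → 7; 5 → 2 → 3; 6 → 7 → 2; 7 → 8 → 8; 8 → 1 → 1.
So πρ in one-line form is 4 5 6 7 3 2 8 1.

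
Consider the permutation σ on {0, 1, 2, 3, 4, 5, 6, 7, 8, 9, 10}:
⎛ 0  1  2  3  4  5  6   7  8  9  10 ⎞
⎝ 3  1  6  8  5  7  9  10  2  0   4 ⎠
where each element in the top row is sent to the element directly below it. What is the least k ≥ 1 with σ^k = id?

Decomposing into disjoint cycles gives cycle lengths 6, 4, 1.
The order is lcm(6, 4) = 12.

12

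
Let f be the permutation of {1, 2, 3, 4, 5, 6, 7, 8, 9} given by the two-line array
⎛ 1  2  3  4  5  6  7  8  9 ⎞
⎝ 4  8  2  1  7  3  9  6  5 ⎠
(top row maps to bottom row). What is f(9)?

The entry below 9 in the array is 5, so f(9) = 5.

5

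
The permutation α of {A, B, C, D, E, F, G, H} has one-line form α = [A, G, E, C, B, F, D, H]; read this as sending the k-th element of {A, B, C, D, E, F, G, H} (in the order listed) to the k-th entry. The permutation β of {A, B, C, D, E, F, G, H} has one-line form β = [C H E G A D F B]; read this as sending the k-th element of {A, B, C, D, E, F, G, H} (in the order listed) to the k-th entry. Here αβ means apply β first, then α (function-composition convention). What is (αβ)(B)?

First apply β: β(B) = H, then α(H) = H. Thus (αβ)(B) = H.

H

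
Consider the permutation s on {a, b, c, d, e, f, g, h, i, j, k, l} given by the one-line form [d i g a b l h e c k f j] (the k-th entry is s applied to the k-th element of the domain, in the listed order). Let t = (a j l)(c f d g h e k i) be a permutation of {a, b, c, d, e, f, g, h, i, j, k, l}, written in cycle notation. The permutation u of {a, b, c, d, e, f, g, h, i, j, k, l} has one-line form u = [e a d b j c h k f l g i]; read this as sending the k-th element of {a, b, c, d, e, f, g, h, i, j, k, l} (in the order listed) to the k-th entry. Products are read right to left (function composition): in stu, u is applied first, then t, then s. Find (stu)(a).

f

Apply the permutations in order: u(a) = e, then t(e) = k, then s(k) = f. So (stu)(a) = f.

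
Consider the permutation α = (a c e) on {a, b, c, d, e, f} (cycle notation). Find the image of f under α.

f does not appear in any cycle of α, so it is a fixed point: α(f) = f.

f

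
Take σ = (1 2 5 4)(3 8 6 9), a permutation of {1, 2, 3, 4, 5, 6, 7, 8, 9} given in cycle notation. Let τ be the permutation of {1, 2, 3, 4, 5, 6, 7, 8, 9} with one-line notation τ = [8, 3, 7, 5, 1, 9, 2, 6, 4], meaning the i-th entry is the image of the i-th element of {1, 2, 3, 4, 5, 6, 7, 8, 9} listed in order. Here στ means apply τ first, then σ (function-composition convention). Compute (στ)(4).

(στ)(4) = σ(τ(4)). τ(4) = 5, then σ(5) = 4. So (στ)(4) = 4.

4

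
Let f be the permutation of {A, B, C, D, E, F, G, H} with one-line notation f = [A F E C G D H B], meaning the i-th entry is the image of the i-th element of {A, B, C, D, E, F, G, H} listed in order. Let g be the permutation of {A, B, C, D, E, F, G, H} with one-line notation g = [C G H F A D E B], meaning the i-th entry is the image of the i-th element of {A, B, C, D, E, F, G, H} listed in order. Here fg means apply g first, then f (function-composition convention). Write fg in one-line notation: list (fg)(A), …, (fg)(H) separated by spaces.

Chase each element through g then f: A → C → E; B → G → H; C → H → B; D → F → D; E → A → A; F → D → C; G → E → G; H → B → F.
So fg in one-line form is E H B D A C G F.

E H B D A C G F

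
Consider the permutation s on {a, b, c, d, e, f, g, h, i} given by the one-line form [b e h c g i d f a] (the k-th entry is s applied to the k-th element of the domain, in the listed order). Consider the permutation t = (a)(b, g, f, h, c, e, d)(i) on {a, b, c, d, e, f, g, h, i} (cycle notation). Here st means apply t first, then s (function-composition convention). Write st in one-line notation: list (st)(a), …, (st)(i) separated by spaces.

b d g e c f i h a

For each element, apply t then s: a → a → b; b → g → d; c → e → g; d → b → e; e → d → c; f → h → f; g → f → i; h → c → h; i → i → a.
Collecting the images, st = [b d g e c f i h a].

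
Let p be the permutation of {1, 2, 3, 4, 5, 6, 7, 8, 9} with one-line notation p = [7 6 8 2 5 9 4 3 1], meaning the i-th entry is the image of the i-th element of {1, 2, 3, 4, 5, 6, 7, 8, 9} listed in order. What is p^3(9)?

4

Tracing 9 → 1 → … returns to 9 after 6 steps, so 9 lies in a 6-cycle (1, 7, 4, 2, 6, 9).
Advancing 3 steps from 9: 9 → 1 → 7 → 4.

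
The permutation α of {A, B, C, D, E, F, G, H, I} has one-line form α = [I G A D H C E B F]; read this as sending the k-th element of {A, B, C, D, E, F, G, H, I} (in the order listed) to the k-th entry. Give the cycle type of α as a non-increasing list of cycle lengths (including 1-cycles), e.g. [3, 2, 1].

[4, 4, 1]

The disjoint cycles are (A, I, F, C)(B, G, E, H)(D), with lengths 4, 4, 1 in non-increasing order.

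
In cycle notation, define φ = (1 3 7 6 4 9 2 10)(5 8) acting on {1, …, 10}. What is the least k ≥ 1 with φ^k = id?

The cycle type of φ is (8, 2).
The order of φ is the least common multiple of its cycle lengths: lcm(8, 2) = 8.

8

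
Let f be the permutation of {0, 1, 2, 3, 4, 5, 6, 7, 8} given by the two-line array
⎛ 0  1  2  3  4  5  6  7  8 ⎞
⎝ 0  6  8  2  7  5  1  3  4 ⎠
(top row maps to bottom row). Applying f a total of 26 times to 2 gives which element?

Tracing 2 → 8 → … returns to 2 after 5 steps, so 2 lies in a 5-cycle (2, 8, 4, 7, 3).
Powers repeat with period 5 on this cycle, and 26 mod 5 = 1, so f^26(2) = f^1(2).
Stepping 1 place around the cycle: 2 → 8.

8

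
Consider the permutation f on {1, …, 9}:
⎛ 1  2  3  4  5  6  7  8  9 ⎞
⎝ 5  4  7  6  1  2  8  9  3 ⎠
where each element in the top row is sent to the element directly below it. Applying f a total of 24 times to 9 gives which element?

9

Tracing 9 → 3 → … returns to 9 after 4 steps, so 9 lies in a 4-cycle (3, 7, 8, 9).
On a 4-cycle, f^4 is the identity, so f^24 = f^0 there (24 ≡ 0 mod 4).
So f^24(9) = 9.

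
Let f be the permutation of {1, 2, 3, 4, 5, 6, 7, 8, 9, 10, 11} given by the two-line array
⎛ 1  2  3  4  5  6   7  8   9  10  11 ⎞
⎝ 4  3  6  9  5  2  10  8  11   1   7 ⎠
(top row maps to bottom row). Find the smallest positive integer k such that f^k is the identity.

The disjoint-cycle form of f has cycle lengths 6, 3, 1, 1.
Since disjoint cycles commute, ord(f) = lcm(6, 3) = 6.

6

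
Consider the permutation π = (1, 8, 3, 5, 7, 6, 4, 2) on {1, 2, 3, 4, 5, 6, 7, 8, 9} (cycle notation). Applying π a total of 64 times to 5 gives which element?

5

5 lies in the 8-cycle (1, 8, 3, 5, 7, 6, 4, 2).
Since the cycle has length 8, π^64 acts on it the same as π^0 (64 mod 8 = 0).
So π^64(5) = 5.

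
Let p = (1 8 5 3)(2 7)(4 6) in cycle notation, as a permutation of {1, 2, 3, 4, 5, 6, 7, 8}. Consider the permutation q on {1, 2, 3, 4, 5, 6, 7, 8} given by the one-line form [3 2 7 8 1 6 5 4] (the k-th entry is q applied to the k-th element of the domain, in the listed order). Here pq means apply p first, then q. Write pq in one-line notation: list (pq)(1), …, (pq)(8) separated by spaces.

4 5 3 6 7 8 2 1

For each element, apply p then q: 1 → 8 → 4; 2 → 7 → 5; 3 → 1 → 3; 4 → 6 → 6; 5 → 3 → 7; 6 → 4 → 8; 7 → 2 → 2; 8 → 5 → 1.
So pq in one-line form is 4 5 3 6 7 8 2 1.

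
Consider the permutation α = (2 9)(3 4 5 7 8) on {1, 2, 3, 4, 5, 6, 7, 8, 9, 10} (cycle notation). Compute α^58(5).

3

5 lies in the 5-cycle (3 4 5 7 8).
Powers repeat with period 5 on this cycle, and 58 mod 5 = 3, so α^58(5) = α^3(5).
Stepping 3 places around the cycle: 5 → 7 → 8 → 3.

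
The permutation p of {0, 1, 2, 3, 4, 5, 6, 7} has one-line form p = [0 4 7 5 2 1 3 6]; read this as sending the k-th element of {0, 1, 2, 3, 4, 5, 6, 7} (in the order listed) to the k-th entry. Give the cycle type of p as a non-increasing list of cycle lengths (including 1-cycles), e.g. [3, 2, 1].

[7, 1]

The disjoint cycles are (0)(1, 4, 2, 7, 6, 3, 5), with lengths 7, 1 in non-increasing order.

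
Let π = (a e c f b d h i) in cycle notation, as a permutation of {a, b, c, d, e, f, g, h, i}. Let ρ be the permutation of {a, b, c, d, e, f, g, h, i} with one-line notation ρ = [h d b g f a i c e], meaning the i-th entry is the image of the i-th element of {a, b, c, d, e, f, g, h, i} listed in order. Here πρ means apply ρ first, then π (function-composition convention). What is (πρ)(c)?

First apply ρ: ρ(c) = b, then π(b) = d. Thus (πρ)(c) = d.

d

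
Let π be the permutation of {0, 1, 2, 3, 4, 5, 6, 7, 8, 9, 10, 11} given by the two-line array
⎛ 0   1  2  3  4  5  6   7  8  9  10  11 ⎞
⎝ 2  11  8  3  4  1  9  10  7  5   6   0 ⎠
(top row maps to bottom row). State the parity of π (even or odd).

In disjoint-cycle form the cycle lengths are 10, 1, 1.
A cycle is odd iff its length is even; π has 1 even-length cycle, so sgn(π) = (−1)^1 and π is odd.

odd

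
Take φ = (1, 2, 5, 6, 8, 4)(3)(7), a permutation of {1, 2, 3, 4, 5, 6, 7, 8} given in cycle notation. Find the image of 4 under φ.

Within (1, 2, 5, 6, 8, 4), 4 ↦ 1.

1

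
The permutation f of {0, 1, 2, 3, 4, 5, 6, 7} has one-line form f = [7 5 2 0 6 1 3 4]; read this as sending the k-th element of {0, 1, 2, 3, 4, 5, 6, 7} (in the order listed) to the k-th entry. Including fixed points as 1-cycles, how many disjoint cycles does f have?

3

The cycle decomposition is (0 7 4 6 3)(1 5)(2), which has 3 cycles (counting 1-cycles).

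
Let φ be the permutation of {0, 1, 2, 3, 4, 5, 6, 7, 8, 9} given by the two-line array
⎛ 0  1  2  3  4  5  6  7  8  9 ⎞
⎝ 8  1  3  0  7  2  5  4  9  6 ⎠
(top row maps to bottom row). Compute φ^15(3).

Tracing 3 → 0 → … returns to 3 after 7 steps, so 3 lies in a 7-cycle (0, 8, 9, 6, 5, 2, 3).
Since the cycle has length 7, φ^15 acts on it the same as φ^1 (15 mod 7 = 1).
Advancing 1 step from 3: 3 → 0.

0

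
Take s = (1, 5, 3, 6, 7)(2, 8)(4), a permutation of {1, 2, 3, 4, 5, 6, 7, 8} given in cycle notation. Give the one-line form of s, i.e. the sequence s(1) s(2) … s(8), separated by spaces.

Each element maps to the next entry in its cycle (wrapping to the front): 1↦5, 2↦8, 3↦6, 4↦4, 5↦3, 6↦7, 7↦1, 8↦2.
Listing these in domain order gives 5 8 6 4 3 7 1 2.

5 8 6 4 3 7 1 2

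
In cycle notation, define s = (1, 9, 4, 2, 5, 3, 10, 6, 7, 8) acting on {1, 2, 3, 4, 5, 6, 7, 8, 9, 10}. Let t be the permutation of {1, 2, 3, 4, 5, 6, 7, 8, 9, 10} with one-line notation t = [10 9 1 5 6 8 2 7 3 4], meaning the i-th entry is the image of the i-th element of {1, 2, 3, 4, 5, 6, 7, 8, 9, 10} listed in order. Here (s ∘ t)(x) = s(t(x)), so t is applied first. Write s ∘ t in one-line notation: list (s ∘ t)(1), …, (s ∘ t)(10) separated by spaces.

6 4 9 3 7 1 5 8 10 2

(s ∘ t)(x) = s(t(x)). Computing each image: s(t(1)) = s(10) = 6, s(t(2)) = s(9) = 4, s(t(3)) = s(1) = 9, s(t(4)) = s(5) = 3, s(t(5)) = s(6) = 7, s(t(6)) = s(8) = 1, s(t(7)) = s(2) = 5, s(t(8)) = s(7) = 8, s(t(9)) = s(3) = 10, s(t(10)) = s(4) = 2.
Hence s ∘ t = [6 4 9 3 7 1 5 8 10 2].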